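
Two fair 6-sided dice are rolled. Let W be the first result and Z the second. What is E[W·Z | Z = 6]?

21

P(Z = 6) = 1/6.
Summing WZ·P(x,y) over outcomes with Z = 6 gives 7/2.
E[W·Z | Z = 6] = (7/2) / (1/6) = 21.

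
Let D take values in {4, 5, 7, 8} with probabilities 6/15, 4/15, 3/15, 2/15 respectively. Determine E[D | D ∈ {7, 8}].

37/5

P(D ∈ {7, 8}) = 1/3.
Σ over the event: 7·1/5 + 8·2/15 = 37/15.
E[D | D ∈ {7, 8}] = (37/15) / (1/3) = 37/5.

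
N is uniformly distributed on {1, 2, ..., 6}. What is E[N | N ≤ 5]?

3

Given N ≤ 5, N is equally likely to be any of {1, 2, 3, 4, 5}.
E[N | N ≤ 5] = (1 + 2 + 3 + 4 + 5) / 5 = 3.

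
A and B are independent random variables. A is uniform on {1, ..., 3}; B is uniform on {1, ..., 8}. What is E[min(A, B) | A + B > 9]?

8/3

Outcomes with A + B > 9: (2,8), (3,7), (3,8), each with probability 1/24.
E[min(A, B) | A + B > 9] = (2 + 3 + 3) / 3 = 8/3.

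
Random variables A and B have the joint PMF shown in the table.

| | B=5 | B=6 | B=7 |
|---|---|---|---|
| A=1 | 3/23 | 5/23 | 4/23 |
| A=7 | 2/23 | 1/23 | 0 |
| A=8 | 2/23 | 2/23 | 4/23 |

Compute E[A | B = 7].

9/2

P(B = 7) = 8/23.
Σ A·P over the event = 1·(4/23) + 8·(4/23) = 36/23.
E[A | B = 7] = (36/23) / (8/23) = 9/2.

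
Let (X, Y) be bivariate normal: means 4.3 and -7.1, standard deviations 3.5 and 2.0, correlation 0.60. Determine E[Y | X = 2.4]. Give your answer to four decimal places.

-7.7514

For a bivariate normal, E[Y | X=x] = μ_Y + ρ·(σ_Y/σ_X)·(x − μ_X).
E[Y | X=2.4] = -7.1 + (0.60)·(2.0/3.5)·(2.4 − (4.3)) = -7.1 + (0.34286)·(-1.9) = -7.7514.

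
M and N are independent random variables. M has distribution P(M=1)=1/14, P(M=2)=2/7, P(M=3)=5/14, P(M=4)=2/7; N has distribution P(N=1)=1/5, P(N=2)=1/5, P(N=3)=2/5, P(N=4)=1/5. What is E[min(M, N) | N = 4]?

P(N = 4) = 1/5.
Summing min(M,N)·P(x,y) over outcomes with N = 4 gives 4/7.
E[min(M, N) | N = 4] = (4/7) / (1/5) = 20/7.

20/7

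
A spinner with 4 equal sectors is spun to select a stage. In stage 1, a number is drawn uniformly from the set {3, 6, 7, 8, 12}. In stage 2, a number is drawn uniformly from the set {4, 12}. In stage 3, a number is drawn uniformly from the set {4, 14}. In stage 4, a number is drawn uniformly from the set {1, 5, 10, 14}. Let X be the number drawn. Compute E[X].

317/40

E[X | stage 1] = (3+6+7+8+12)/5 = 36/5.
E[X | stage 2] = (4+12)/2 = 8.
E[X | stage 3] = (4+14)/2 = 9.
E[X | stage 4] = (1+5+10+14)/4 = 15/2.
By the law of total expectation,
E[X] = (1/4)·(36/5) + (1/4)·(8) + (1/4)·(9) + (1/4)·(15/2) = 317/40.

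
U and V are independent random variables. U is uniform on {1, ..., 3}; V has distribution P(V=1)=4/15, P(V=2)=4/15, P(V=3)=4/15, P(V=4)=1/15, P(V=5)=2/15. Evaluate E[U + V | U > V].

4

P(U > V) = 4/15.
Summing (U+V)·P(x,y) over outcomes with U > V gives 16/15.
E[U + V | U > V] = (16/15) / (4/15) = 4.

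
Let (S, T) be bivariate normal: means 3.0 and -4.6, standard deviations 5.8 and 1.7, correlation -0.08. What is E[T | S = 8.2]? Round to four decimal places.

The regression of T on S has slope ρ·σ_T/σ_S and passes through (μ_S, μ_T).
E[T | S=8.2] = -4.6 + (-0.08)·(1.7/5.8)·(8.2 − (3.0)) = -4.6 + (-0.023448)·(5.2) = -4.7219.

-4.7219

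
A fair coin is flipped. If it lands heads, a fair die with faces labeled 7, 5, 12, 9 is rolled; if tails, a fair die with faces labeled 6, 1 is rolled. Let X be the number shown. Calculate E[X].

47/8

E[X | heads] = (7+5+12+9)/4 = 33/4.
E[X | tails] = (6+1)/2 = 7/2.
E[X] = (1/2)·(33/4) + (1/2)·(7/2) = 47/8.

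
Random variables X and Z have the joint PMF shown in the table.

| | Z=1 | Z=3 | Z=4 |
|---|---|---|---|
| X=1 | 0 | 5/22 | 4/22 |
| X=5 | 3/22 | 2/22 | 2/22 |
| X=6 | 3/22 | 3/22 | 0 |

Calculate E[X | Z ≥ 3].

P(Z ≥ 3) = 8/11.
Σ X·P over the event = 1·(5/22) + 1·(4/22) + 5·(2/22) + 5·(2/22) + 6·(3/22) = 47/22.
E[X | Z ≥ 3] = (47/22) / (8/11) = 47/16.

47/16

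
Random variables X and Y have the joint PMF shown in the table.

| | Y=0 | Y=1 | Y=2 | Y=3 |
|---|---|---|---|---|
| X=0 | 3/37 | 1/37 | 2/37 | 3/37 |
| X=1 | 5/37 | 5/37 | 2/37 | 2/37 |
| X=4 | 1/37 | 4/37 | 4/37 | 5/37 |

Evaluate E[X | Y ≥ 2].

20/9

P(Y ≥ 2) = 18/37.
Σ X·P over the event = 0·(2/37) + 0·(3/37) + 1·(2/37) + 1·(2/37) + 4·(4/37) + 4·(5/37) = 40/37.
E[X | Y ≥ 2] = (40/37) / (18/37) = 20/9.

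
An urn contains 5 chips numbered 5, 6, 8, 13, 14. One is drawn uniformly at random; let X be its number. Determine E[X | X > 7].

35/3

P(X > 7) = 3/5.
Σ over the event: 8·1/5 + 13·1/5 + 14·1/5 = 7.
E[X | X > 7] = (7) / (3/5) = 35/3.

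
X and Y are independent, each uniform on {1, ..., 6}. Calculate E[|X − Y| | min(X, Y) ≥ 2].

P(min(X, Y) ≥ 2) = 25/36.
Summing |X−Y|·P(x,y) over outcomes with min(X, Y) ≥ 2 gives 10/9.
E[|X − Y| | min(X, Y) ≥ 2] = (10/9) / (25/36) = 8/5.

8/5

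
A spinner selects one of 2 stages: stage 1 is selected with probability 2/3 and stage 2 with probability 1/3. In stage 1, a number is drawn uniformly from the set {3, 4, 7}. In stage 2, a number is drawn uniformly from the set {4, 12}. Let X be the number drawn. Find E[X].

52/9

E[X | stage 1] = (3+4+7)/3 = 14/3.
E[X | stage 2] = (4+12)/2 = 8.
By the law of total expectation,
E[X] = (2/3)·(14/3) + (1/3)·(8) = 52/9.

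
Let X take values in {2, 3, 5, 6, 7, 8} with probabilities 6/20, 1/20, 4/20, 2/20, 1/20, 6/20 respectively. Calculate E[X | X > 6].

P(X > 6) = 7/20.
Σ over the event: 7·1/20 + 8·3/10 = 11/4.
E[X | X > 6] = (11/4) / (7/20) = 55/7.

55/7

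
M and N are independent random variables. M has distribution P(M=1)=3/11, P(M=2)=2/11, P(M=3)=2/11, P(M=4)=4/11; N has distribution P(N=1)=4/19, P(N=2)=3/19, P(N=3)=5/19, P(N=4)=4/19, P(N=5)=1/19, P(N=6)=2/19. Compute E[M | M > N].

25/7

P(M > N) = 70/209.
Summing M·P(x,y) over outcomes with M > N gives 250/209.
E[M | M > N] = (250/209) / (70/209) = 25/7.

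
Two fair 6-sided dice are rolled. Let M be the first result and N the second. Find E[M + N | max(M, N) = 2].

Outcomes with max(M, N) = 2: (1,2), (2,1), (2,2), each with probability 1/36.
E[M + N | max(M, N) = 2] = (3 + 3 + 4) / 3 = 10/3.

10/3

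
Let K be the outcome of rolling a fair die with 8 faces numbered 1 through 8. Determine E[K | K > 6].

Given K > 6, K is equally likely to be any of {7, 8}.
E[K | K > 6] = (7 + 8) / 2 = 15/2.

15/2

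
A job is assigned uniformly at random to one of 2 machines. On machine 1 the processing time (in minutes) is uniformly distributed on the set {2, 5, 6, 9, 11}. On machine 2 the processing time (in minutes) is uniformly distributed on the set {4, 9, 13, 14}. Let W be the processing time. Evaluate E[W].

83/10

E[W | machine 1] = (2+5+6+9+11)/5 = 33/5.
E[W | machine 2] = (4+9+13+14)/4 = 10.
By the law of total expectation,
E[W] = (1/2)·(33/5) + (1/2)·(10) = 83/10.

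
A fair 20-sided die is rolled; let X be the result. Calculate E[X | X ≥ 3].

23/2

P(X ≥ 3) = 9/10.
E[X | X ≥ 3] = (207/20) / (9/10) = 23/2.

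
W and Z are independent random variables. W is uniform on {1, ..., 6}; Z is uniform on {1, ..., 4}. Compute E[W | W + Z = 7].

9/2

Outcomes with W + Z = 7: (3,4), (4,3), (5,2), (6,1), each with probability 1/24.
E[W | W + Z = 7] = (3 + 4 + 5 + 6) / 4 = 9/2.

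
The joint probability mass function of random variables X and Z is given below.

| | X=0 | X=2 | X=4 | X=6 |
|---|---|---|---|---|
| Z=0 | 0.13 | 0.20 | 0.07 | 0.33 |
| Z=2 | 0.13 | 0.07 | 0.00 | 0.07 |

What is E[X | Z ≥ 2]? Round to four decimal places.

2.0741

P(Z ≥ 2) = 0.27.
Σ X·P over the event = 0·(0.13) + 2·(0.07) + 6·(0.07) = 0.56.
E[X | Z ≥ 2] = (0.56) / (0.27) = 2.0741.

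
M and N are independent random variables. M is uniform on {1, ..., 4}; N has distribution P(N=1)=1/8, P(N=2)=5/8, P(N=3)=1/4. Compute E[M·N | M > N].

103/15

P(M > N) = 15/32.
Summing MN·P(x,y) over outcomes with M > N gives 103/32.
E[M·N | M > N] = (103/32) / (15/32) = 103/15.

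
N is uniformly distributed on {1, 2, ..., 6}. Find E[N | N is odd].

3

Given N is odd, N is equally likely to be any of {1, 3, 5}.
E[N | N is odd] = (1 + 3 + 5) / 3 = 3.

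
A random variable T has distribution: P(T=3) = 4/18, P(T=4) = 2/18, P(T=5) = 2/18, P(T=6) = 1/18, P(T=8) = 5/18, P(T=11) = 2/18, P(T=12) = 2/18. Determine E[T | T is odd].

11/2

P(T is odd) = 4/9.
Σ over the event: 3·2/9 + 5·1/9 + 11·1/9 = 22/9.
E[T | T is odd] = (22/9) / (4/9) = 11/2.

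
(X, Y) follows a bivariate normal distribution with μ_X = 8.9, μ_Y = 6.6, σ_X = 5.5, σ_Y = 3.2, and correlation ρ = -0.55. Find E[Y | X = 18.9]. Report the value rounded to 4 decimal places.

The regression of Y on X has slope ρ·σ_Y/σ_X and passes through (μ_X, μ_Y).
E[Y | X=18.9] = 6.6 + (-0.55)·(3.2/5.5)·(18.9 − (8.9)) = 6.6 + (-0.32)·(10) = 3.4000.

3.4000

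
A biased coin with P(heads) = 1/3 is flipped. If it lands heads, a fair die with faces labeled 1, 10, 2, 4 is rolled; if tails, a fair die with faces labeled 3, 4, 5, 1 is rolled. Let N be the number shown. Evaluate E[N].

E[N | heads] = (1+10+2+4)/4 = 17/4.
E[N | tails] = (3+4+5+1)/4 = 13/4.
E[N] = (1/3)·(17/4) + (2/3)·(13/4) = 43/12.

43/12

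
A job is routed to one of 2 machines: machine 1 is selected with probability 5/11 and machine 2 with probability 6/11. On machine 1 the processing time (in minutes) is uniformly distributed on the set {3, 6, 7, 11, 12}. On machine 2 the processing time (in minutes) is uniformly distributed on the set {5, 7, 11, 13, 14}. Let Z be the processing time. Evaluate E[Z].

E[Z | machine 1] = (3+6+7+11+12)/5 = 39/5.
E[Z | machine 2] = (5+7+11+13+14)/5 = 10.
By the law of total expectation,
E[Z] = (5/11)·(39/5) + (6/11)·(10) = 9.

9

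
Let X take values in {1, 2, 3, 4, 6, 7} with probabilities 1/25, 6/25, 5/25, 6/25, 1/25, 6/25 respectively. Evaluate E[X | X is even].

42/13

P(X is even) = 13/25.
Σ over the event: 2·6/25 + 4·6/25 + 6·1/25 = 42/25.
E[X | X is even] = (42/25) / (13/25) = 42/13.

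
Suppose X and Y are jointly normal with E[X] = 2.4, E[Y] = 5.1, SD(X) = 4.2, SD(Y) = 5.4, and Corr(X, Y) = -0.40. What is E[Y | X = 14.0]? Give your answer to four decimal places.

-0.8657

For a bivariate normal, E[Y | X=x] = μ_Y + ρ·(σ_Y/σ_X)·(x − μ_X).
E[Y | X=14.0] = 5.1 + (-0.40)·(5.4/4.2)·(14.0 − (2.4)) = 5.1 + (-0.514286)·(11.6) = -0.8657.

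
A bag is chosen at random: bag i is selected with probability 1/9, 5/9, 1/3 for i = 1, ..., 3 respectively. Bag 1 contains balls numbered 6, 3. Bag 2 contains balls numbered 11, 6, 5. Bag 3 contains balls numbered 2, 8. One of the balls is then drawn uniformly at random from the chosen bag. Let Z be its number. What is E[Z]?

E[Z | bag 1] = (6+3)/2 = 9/2.
E[Z | bag 2] = (11+6+5)/3 = 22/3.
E[Z | bag 3] = (2+8)/2 = 5.
By the law of total expectation,
E[Z] = (1/9)·(9/2) + (5/9)·(22/3) + (1/3)·(5) = 337/54.

337/54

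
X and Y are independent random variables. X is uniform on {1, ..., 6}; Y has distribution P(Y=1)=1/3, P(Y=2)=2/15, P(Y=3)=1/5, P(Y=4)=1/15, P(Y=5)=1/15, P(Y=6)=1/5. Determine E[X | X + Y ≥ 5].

P(X + Y ≥ 5) = 34/45.
Summing X·P(x,y) over outcomes with X + Y ≥ 5 gives 46/15.
E[X | X + Y ≥ 5] = (46/15) / (34/45) = 69/17.

69/17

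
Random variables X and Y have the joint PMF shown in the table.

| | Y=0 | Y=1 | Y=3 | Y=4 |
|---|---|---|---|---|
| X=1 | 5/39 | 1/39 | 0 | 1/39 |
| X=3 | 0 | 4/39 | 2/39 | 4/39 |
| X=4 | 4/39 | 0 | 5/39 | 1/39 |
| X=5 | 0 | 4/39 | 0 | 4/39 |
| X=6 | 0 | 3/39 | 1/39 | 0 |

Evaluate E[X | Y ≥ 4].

37/10

P(Y ≥ 4) = 10/39.
Σ X·P over the event = 1·(1/39) + 3·(4/39) + 4·(1/39) + 5·(4/39) = 37/39.
E[X | Y ≥ 4] = (37/39) / (10/39) = 37/10.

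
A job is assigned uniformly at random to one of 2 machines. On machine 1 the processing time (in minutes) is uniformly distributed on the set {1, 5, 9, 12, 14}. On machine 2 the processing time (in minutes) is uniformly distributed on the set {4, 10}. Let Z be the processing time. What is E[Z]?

E[Z | machine 1] = (1+5+9+12+14)/5 = 41/5.
E[Z | machine 2] = (4+10)/2 = 7.
By the law of total expectation,
E[Z] = (1/2)·(41/5) + (1/2)·(7) = 38/5.

38/5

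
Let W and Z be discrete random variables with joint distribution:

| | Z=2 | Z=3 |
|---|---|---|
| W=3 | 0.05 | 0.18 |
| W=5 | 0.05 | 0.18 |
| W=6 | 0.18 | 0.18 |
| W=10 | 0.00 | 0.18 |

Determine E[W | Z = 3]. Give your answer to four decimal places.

P(Z = 3) = 0.72.
Σ W·P over the event = 3·(0.18) + 5·(0.18) + 6·(0.18) + 10·(0.18) = 4.32.
E[W | Z = 3] = (4.32) / (0.72) = 6.0000.

6.0000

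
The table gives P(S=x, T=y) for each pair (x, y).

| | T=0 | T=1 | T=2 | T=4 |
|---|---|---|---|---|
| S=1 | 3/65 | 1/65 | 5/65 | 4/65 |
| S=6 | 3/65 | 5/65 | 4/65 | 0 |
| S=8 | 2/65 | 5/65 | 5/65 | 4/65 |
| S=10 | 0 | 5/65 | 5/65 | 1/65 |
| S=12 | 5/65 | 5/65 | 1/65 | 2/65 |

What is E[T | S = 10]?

19/11

P(S = 10) = 11/65.
Σ T·P over the event = 1·(5/65) + 2·(5/65) + 4·(1/65) = 19/65.
E[T | S = 10] = (19/65) / (11/65) = 19/11.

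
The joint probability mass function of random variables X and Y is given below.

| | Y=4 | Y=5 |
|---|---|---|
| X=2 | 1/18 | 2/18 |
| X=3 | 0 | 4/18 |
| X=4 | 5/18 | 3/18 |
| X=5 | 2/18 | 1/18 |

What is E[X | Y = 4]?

4

P(Y = 4) = 4/9.
Σ X·P over the event = 2·(1/18) + 4·(5/18) + 5·(2/18) = 16/9.
E[X | Y = 4] = (16/9) / (4/9) = 4.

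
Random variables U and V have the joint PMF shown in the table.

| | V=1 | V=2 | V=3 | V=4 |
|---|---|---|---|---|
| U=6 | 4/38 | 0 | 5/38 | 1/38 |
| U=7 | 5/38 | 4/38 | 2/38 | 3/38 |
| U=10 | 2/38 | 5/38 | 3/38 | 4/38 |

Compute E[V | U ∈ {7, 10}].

17/7

P(U ∈ {7, 10}) = 14/19.
Σ V·P over the event = 1·(5/38) + 2·(4/38) + 3·(2/38) + 4·(3/38) + 1·(2/38) + 2·(5/38) + 3·(3/38) + 4·(4/38) = 34/19.
E[V | U ∈ {7, 10}] = (34/19) / (14/19) = 17/7.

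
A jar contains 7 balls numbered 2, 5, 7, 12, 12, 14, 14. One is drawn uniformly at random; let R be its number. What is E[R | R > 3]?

32/3

P(R > 3) = 6/7.
Σ over the event: 5·1/7 + 7·1/7 + 12·2/7 + 14·2/7 = 64/7.
E[R | R > 3] = (64/7) / (6/7) = 32/3.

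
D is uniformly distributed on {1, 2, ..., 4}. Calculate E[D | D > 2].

Given D > 2, D is equally likely to be any of {3, 4}.
E[D | D > 2] = (3 + 4) / 2 = 7/2.

7/2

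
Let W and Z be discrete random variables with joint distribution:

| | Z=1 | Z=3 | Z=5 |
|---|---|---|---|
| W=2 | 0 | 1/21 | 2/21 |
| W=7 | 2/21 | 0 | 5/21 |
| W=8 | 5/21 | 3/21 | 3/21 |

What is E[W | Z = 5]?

P(Z = 5) = 10/21.
Σ W·P over the event = 2·(2/21) + 7·(5/21) + 8·(3/21) = 3.
E[W | Z = 5] = (3) / (10/21) = 63/10.

63/10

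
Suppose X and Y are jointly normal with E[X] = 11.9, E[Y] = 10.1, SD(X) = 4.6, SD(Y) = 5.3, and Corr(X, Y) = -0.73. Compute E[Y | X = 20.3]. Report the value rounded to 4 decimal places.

E[Y | X=x] = μ_Y + ρ(σ_Y/σ_X)(x − μ_X) for jointly normal variables.
E[Y | X=20.3] = 10.1 + (-0.73)·(5.3/4.6)·(20.3 − (11.9)) = 10.1 + (-0.841087)·(8.4) = 3.0349.

3.0349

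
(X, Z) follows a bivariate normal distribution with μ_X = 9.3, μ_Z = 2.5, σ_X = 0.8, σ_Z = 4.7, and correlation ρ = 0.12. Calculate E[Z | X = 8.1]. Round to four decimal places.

1.6540

The regression of Z on X has slope ρ·σ_Z/σ_X and passes through (μ_X, μ_Z).
E[Z | X=8.1] = 2.5 + (0.12)·(4.7/0.8)·(8.1 − (9.3)) = 2.5 + (0.705)·(-1.2) = 1.6540.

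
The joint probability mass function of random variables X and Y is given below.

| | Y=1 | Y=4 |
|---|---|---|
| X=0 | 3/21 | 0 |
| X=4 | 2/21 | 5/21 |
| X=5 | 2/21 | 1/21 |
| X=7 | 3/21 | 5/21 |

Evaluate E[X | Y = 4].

P(Y = 4) = 11/21.
Σ X·P over the event = 4·(5/21) + 5·(1/21) + 7·(5/21) = 20/7.
E[X | Y = 4] = (20/7) / (11/21) = 60/11.

60/11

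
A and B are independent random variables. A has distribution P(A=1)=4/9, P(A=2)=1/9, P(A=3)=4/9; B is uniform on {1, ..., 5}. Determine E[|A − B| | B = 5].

P(B = 5) = 1/5.
Summing |A−B|·P(x,y) over outcomes with B = 5 gives 3/5.
E[|A − B| | B = 5] = (3/5) / (1/5) = 3.

3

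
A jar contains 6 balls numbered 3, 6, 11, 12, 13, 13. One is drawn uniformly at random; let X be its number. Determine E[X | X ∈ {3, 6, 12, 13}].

47/5

P(X ∈ {3, 6, 12, 13}) = 5/6.
Σ over the event: 3·1/6 + 6·1/6 + 12·1/6 + 13·1/3 = 47/6.
E[X | X ∈ {3, 6, 12, 13}] = (47/6) / (5/6) = 47/5.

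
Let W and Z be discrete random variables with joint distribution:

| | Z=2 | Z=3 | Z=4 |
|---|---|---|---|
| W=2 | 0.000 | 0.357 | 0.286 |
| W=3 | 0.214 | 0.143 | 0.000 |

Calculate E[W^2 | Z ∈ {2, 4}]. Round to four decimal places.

6.1400

P(Z ∈ {2, 4}) = 0.500.
Σ W^2·P over the event = 4·(0.286) + 9·(0.214) = 3.070.
E[W^2 | Z ∈ {2, 4}] = (3.070) / (0.500) = 6.1400.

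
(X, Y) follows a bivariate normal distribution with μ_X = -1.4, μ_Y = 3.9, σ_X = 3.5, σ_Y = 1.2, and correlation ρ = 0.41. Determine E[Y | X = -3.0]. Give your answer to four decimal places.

3.6751

E[Y | X=x] = μ_Y + ρ(σ_Y/σ_X)(x − μ_X) for jointly normal variables.
E[Y | X=-3.0] = 3.9 + (0.41)·(1.2/3.5)·(-3.0 − (-1.4)) = 3.9 + (0.14057)·(-1.6) = 3.6751.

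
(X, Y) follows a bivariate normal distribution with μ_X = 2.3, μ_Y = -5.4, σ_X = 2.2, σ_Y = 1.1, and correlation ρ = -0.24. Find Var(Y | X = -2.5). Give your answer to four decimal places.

1.1403

For a bivariate normal, Var(Y | X=x) = σ_Y²(1 − ρ²).
Var(Y | X=-2.5) = (1.1)²·(1 − (-0.24)²) = 1.21·0.9424 = 1.1403.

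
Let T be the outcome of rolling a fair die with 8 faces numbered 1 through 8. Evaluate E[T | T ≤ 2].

3/2

Given T ≤ 2, T is equally likely to be any of {1, 2}.
E[T | T ≤ 2] = (1 + 2) / 2 = 3/2.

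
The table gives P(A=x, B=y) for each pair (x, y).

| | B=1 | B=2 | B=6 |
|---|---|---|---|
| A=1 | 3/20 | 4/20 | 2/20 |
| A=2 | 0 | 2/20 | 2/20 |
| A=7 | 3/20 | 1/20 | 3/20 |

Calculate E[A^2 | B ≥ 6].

157/7

P(B ≥ 6) = 7/20.
Σ A^2·P over the event = 1·(2/20) + 4·(2/20) + 49·(3/20) = 157/20.
E[A^2 | B ≥ 6] = (157/20) / (7/20) = 157/7.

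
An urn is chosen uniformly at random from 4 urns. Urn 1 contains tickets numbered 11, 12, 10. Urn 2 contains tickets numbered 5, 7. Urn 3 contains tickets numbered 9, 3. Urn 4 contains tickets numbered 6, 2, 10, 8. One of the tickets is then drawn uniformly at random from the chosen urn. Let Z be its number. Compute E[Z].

E[Z | urn 1] = (11+12+10)/3 = 11.
E[Z | urn 2] = (5+7)/2 = 6.
E[Z | urn 3] = (9+3)/2 = 6.
E[Z | urn 4] = (6+2+10+8)/4 = 13/2.
E[Z] = (1/4)·(11) + (1/4)·(6) + (1/4)·(6) + (1/4)·(13/2) = 59/8.

59/8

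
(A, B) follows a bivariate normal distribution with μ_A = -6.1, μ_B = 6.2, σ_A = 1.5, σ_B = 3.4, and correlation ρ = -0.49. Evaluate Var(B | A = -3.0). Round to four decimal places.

Var(B | A=x) = (1 − ρ²)·σ_B².
Var(B | A=-3.0) = (3.4)²·(1 − (-0.49)²) = 11.56·0.7599 = 8.7844.

8.7844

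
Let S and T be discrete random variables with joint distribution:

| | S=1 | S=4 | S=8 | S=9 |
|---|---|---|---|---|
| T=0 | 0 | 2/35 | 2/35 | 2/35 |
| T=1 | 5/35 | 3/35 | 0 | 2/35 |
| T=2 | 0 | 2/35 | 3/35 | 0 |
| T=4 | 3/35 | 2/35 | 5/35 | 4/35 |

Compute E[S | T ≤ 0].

P(T ≤ 0) = 6/35.
Σ S·P over the event = 4·(2/35) + 8·(2/35) + 9·(2/35) = 6/5.
E[S | T ≤ 0] = (6/5) / (6/35) = 7.

7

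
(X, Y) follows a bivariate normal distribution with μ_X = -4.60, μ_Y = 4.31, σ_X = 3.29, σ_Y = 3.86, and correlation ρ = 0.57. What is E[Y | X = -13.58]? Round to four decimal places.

The regression of Y on X has slope ρ·σ_Y/σ_X and passes through (μ_X, μ_Y).
E[Y | X=-13.58] = 4.31 + (0.57)·(3.86/3.29)·(-13.58 − (-4.60)) = 4.31 + (0.66875)·(-8.98) = -1.6954.

-1.6954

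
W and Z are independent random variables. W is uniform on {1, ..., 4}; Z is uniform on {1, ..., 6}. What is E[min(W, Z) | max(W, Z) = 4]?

16/7

Outcomes with max(W, Z) = 4: (1,4), (2,4), (3,4), (4,1), (4,2), (4,3), (4,4), each with probability 1/24.
E[min(W, Z) | max(W, Z) = 4] = (1 + 2 + 3 + 1 + 2 + 3 + 4) / 7 = 16/7.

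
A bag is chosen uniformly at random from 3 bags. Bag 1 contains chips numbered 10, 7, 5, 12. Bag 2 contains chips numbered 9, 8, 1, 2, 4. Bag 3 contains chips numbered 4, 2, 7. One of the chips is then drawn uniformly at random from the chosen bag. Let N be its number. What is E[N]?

529/90

E[N | bag 1] = (10+7+5+12)/4 = 17/2.
E[N | bag 2] = (9+8+1+2+4)/5 = 24/5.
E[N | bag 3] = (4+2+7)/3 = 13/3.
E[N] = (1/3)·(17/2) + (1/3)·(24/5) + (1/3)·(13/3) = 529/90.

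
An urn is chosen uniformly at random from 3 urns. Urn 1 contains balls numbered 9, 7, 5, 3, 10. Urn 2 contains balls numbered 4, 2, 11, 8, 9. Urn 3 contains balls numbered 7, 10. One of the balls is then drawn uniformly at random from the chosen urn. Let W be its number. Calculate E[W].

221/30

E[W | urn 1] = (9+7+5+3+10)/5 = 34/5.
E[W | urn 2] = (4+2+11+8+9)/5 = 34/5.
E[W | urn 3] = (7+10)/2 = 17/2.
E[W] = (1/3)·(34/5) + (1/3)·(34/5) + (1/3)·(17/2) = 221/30.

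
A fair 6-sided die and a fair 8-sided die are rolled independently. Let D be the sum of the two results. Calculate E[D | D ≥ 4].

P(D ≥ 4) = 15/16.
E[D | D ≥ 4] = (47/6) / (15/16) = 376/45.

376/45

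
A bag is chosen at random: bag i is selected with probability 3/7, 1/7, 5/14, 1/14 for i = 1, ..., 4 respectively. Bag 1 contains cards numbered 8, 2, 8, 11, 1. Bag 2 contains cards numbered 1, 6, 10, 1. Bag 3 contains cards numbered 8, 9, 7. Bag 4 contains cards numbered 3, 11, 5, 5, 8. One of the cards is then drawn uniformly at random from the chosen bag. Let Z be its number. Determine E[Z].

E[Z | bag 1] = (8+2+8+11+1)/5 = 6.
E[Z | bag 2] = (1+6+10+1)/4 = 9/2.
E[Z | bag 3] = (8+9+7)/3 = 8.
E[Z | bag 4] = (3+11+5+5+8)/5 = 32/5.
E[Z] = (3/7)·(6) + (1/7)·(9/2) + (5/14)·(8) + (1/14)·(32/5) = 457/70.

457/70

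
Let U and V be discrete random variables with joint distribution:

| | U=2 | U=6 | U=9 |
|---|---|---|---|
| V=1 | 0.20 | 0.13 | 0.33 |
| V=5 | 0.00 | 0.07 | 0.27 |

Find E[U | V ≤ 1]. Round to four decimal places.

6.2879

P(V ≤ 1) = 0.66.
Σ U·P over the event = 2·(0.20) + 6·(0.13) + 9·(0.33) = 4.15.
E[U | V ≤ 1] = (4.15) / (0.66) = 6.2879.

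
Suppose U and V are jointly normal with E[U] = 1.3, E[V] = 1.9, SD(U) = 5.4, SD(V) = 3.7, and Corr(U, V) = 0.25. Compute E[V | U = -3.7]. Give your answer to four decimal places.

E[V | U=x] = μ_V + ρ(σ_V/σ_U)(x − μ_U) for jointly normal variables.
E[V | U=-3.7] = 1.9 + (0.25)·(3.7/5.4)·(-3.7 − (1.3)) = 1.9 + (0.1713)·(-5) = 1.0435.

1.0435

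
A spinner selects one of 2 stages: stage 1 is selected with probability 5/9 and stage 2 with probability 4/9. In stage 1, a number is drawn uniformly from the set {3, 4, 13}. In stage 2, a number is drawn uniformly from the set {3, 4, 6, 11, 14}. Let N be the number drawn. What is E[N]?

E[N | stage 1] = (3+4+13)/3 = 20/3.
E[N | stage 2] = (3+4+6+11+14)/5 = 38/5.
By the law of total expectation,
E[N] = (5/9)·(20/3) + (4/9)·(38/5) = 956/135.

956/135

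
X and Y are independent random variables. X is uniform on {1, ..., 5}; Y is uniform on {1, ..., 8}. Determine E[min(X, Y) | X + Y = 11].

4

Outcomes with X + Y = 11: (3,8), (4,7), (5,6), each with probability 1/40.
E[min(X, Y) | X + Y = 11] = (3 + 4 + 5) / 3 = 4.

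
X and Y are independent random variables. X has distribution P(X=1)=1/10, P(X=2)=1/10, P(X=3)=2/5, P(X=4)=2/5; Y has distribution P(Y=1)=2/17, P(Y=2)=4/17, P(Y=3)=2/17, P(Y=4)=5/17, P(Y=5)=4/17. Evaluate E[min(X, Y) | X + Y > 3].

421/162

P(X + Y > 3) = 81/85.
Summing min(X,Y)·P(x,y) over outcomes with X + Y > 3 gives 421/170.
E[min(X, Y) | X + Y > 3] = (421/170) / (81/85) = 421/162.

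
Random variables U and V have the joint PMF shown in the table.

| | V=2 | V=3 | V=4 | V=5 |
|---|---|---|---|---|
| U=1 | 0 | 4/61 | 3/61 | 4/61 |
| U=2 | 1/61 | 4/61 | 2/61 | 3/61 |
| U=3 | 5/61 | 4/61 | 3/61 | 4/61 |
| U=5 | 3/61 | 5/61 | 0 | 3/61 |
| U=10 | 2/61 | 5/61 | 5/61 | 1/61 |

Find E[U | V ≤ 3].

P(V ≤ 3) = 33/61.
Summing U·P(U=x,V=y) over the conditioning event gives 151/61.
E[U | V ≤ 3] = (151/61) / (33/61) = 151/33.

151/33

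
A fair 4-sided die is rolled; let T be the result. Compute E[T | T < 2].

Given T < 2, T is equally likely to be any of {1}.
E[T | T < 2] = (1) / 1 = 1.

1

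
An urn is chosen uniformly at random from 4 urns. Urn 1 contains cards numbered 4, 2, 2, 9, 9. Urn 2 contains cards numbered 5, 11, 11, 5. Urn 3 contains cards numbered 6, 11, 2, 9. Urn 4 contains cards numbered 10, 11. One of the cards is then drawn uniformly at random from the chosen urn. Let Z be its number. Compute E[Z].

E[Z | urn 1] = (4+2+2+9+9)/5 = 26/5.
E[Z | urn 2] = (5+11+11+5)/4 = 8.
E[Z | urn 3] = (6+11+2+9)/4 = 7.
E[Z | urn 4] = (10+11)/2 = 21/2.
E[Z] = (1/4)·(26/5) + (1/4)·(8) + (1/4)·(7) + (1/4)·(21/2) = 307/40.

307/40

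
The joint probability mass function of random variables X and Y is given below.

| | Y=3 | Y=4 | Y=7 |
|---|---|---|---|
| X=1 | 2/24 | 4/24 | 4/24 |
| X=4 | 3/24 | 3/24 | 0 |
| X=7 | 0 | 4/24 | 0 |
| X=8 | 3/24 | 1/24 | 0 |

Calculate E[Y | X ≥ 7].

29/8

P(X ≥ 7) = 1/3.
Summing Y·P(X=x,Y=y) over the conditioning event gives 29/24.
E[Y | X ≥ 7] = (29/24) / (1/3) = 29/8.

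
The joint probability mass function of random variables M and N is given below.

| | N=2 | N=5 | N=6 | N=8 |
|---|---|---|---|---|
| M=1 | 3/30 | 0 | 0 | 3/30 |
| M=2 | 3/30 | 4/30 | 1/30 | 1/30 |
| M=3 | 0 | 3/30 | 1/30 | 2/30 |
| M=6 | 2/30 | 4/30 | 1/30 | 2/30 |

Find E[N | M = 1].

5

P(M = 1) = 1/5.
Summing N·P(M=x,N=y) over the conditioning event gives 1.
E[N | M = 1] = (1) / (1/5) = 5.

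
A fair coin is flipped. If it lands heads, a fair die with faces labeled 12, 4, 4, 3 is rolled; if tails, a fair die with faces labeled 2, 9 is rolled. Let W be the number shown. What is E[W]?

E[W | heads] = (12+4+4+3)/4 = 23/4.
E[W | tails] = (2+9)/2 = 11/2.
E[W] = (1/2)·(23/4) + (1/2)·(11/2) = 45/8.

45/8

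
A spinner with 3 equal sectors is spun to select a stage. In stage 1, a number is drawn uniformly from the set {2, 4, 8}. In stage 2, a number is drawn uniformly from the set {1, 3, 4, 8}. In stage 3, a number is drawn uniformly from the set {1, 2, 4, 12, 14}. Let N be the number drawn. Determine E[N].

229/45

E[N | stage 1] = (2+4+8)/3 = 14/3.
E[N | stage 2] = (1+3+4+8)/4 = 4.
E[N | stage 3] = (1+2+4+12+14)/5 = 33/5.
By the law of total expectation,
E[N] = (1/3)·(14/3) + (1/3)·(4) + (1/3)·(33/5) = 229/45.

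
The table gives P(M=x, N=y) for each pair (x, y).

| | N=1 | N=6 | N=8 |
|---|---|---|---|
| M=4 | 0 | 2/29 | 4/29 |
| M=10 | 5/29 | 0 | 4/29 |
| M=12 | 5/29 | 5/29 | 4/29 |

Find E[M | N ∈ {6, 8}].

172/19

P(N ∈ {6, 8}) = 19/29.
Σ M·P over the event = 4·(2/29) + 4·(4/29) + 10·(4/29) + 12·(5/29) + 12·(4/29) = 172/29.
E[M | N ∈ {6, 8}] = (172/29) / (19/29) = 172/19.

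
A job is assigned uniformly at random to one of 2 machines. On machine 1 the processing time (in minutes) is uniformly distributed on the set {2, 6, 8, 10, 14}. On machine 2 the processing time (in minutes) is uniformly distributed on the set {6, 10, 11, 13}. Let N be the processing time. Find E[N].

E[N | machine 1] = (2+6+8+10+14)/5 = 8.
E[N | machine 2] = (6+10+11+13)/4 = 10.
By the law of total expectation,
E[N] = (1/2)·(8) + (1/2)·(10) = 9.

9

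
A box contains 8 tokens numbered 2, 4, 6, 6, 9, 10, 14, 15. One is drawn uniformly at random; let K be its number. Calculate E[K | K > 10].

P(K > 10) = 1/4.
Σ over the event: 14·1/8 + 15·1/8 = 29/8.
E[K | K > 10] = (29/8) / (1/4) = 29/2.

29/2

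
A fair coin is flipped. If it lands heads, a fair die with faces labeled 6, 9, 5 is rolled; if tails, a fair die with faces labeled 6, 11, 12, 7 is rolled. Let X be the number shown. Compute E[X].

47/6

E[X | heads] = (6+9+5)/3 = 20/3.
E[X | tails] = (6+11+12+7)/4 = 9.
E[X] = (1/2)·(20/3) + (1/2)·(9) = 47/6.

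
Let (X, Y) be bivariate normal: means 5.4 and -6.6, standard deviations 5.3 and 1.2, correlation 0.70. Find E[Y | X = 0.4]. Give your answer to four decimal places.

The regression of Y on X has slope ρ·σ_Y/σ_X and passes through (μ_X, μ_Y).
E[Y | X=0.4] = -6.6 + (0.70)·(1.2/5.3)·(0.4 − (5.4)) = -6.6 + (0.15849)·(-5) = -7.3925.

-7.3925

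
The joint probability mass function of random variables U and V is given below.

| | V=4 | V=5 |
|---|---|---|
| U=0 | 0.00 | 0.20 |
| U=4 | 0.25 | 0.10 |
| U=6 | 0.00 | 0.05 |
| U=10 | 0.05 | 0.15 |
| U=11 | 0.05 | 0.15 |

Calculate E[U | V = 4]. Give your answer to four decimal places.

P(V = 4) = 0.35.
Summing U·P(U=x,V=y) over the conditioning event gives 2.05.
E[U | V = 4] = (2.05) / (0.35) = 5.8571.

5.8571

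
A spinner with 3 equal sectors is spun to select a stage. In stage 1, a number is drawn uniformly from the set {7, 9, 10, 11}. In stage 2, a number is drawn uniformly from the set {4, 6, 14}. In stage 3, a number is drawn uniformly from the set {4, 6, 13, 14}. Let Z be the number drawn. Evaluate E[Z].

53/6

E[Z | stage 1] = (7+9+10+11)/4 = 37/4.
E[Z | stage 2] = (4+6+14)/3 = 8.
E[Z | stage 3] = (4+6+13+14)/4 = 37/4.
E[Z] = (1/3)·(37/4) + (1/3)·(8) + (1/3)·(37/4) = 53/6.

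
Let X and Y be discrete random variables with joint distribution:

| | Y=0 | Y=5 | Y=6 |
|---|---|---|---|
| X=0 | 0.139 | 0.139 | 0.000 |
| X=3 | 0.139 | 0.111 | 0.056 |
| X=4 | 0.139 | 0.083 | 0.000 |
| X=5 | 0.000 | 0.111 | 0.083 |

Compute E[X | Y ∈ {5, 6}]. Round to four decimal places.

P(Y ∈ {5, 6}) = 0.583.
Σ X·P over the event = 0·(0.139) + 3·(0.111) + 3·(0.056) + 4·(0.083) + 5·(0.111) + 5·(0.083) = 1.803.
E[X | Y ∈ {5, 6}] = (1.803) / (0.583) = 3.0926.

3.0926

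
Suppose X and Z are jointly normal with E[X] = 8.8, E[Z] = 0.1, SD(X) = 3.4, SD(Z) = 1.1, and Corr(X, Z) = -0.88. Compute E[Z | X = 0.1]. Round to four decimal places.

The regression of Z on X has slope ρ·σ_Z/σ_X and passes through (μ_X, μ_Z).
E[Z | X=0.1] = 0.1 + (-0.88)·(1.1/3.4)·(0.1 − (8.8)) = 0.1 + (-0.284706)·(-8.7) = 2.5769.

2.5769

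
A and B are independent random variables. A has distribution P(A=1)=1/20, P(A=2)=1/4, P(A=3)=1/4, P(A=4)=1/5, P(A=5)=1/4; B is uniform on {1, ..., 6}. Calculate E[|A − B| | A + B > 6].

121/67

P(A + B > 6) = 67/120.
Summing |A−B|·P(x,y) over outcomes with A + B > 6 gives 121/120.
E[|A − B| | A + B > 6] = (121/120) / (67/120) = 121/67.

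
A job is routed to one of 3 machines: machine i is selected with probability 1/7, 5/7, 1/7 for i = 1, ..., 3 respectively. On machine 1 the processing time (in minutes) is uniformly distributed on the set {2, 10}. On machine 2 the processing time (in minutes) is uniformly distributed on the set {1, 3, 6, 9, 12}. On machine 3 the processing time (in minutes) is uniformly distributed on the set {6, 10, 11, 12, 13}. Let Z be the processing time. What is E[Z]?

237/35

E[Z | machine 1] = (2+10)/2 = 6.
E[Z | machine 2] = (1+3+6+9+12)/5 = 31/5.
E[Z | machine 3] = (6+10+11+12+13)/5 = 52/5.
By the law of total expectation,
E[Z] = (1/7)·(6) + (5/7)·(31/5) + (1/7)·(52/5) = 237/35.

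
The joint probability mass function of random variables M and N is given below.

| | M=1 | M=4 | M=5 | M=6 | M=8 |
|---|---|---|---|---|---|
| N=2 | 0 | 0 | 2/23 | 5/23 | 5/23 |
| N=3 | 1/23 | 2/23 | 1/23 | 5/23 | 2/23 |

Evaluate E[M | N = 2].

20/3

P(N = 2) = 12/23.
Σ M·P over the event = 5·(2/23) + 6·(5/23) + 8·(5/23) = 80/23.
E[M | N = 2] = (80/23) / (12/23) = 20/3.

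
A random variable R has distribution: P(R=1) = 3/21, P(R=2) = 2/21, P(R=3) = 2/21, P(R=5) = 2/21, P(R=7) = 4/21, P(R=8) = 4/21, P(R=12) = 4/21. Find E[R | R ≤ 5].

P(R ≤ 5) = 3/7.
Σ over the event: 1·1/7 + 2·2/21 + 3·2/21 + 5·2/21 = 23/21.
E[R | R ≤ 5] = (23/21) / (3/7) = 23/9.

23/9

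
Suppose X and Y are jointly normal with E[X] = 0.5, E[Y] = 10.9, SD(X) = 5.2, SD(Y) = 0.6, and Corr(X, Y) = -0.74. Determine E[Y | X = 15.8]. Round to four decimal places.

9.5936

For a bivariate normal, E[Y | X=x] = μ_Y + ρ·(σ_Y/σ_X)·(x − μ_X).
E[Y | X=15.8] = 10.9 + (-0.74)·(0.6/5.2)·(15.8 − (0.5)) = 10.9 + (-0.085385)·(15.3) = 9.5936.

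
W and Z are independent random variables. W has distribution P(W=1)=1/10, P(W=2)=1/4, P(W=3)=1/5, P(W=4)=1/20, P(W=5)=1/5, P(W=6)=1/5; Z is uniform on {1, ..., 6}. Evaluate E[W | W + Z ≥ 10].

P(W + Z ≥ 10) = 7/40.
Summing W·P(x,y) over outcomes with W + Z ≥ 10 gives 29/30.
E[W | W + Z ≥ 10] = (29/30) / (7/40) = 116/21.

116/21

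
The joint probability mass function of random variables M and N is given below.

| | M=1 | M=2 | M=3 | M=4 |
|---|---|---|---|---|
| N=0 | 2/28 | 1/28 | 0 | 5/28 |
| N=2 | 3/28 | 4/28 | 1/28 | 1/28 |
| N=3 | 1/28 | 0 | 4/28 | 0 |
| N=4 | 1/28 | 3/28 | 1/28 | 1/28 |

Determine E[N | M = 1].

P(M = 1) = 1/4.
Σ N·P over the event = 0·(2/28) + 2·(3/28) + 3·(1/28) + 4·(1/28) = 13/28.
E[N | M = 1] = (13/28) / (1/4) = 13/7.

13/7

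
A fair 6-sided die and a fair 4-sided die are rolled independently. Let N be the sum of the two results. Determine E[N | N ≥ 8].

26/3

P(N ≥ 8) = 1/4.
Σ over the event: 8·1/8 + 9·1/12 + 10·1/24 = 13/6.
E[N | N ≥ 8] = (13/6) / (1/4) = 26/3.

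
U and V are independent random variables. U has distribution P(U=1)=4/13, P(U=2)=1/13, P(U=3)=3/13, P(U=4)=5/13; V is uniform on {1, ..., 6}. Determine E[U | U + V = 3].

P(U + V = 3) = 5/78.
Summing U·P(x,y) over outcomes with U + V = 3 gives 1/13.
E[U | U + V = 3] = (1/13) / (5/78) = 6/5.

6/5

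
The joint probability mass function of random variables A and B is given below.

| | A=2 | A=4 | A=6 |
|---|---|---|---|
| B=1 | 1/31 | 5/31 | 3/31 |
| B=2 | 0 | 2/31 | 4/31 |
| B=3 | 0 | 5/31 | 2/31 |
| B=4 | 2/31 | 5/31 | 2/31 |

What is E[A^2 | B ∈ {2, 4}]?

P(B ∈ {2, 4}) = 15/31.
Σ A^2·P over the event = 4·(2/31) + 16·(2/31) + 16·(5/31) + 36·(4/31) + 36·(2/31) = 336/31.
E[A^2 | B ∈ {2, 4}] = (336/31) / (15/31) = 112/5.

112/5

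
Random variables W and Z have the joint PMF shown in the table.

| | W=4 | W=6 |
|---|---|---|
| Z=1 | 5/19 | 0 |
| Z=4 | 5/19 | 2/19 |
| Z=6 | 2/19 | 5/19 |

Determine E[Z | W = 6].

P(W = 6) = 7/19.
Σ Z·P over the event = 4·(2/19) + 6·(5/19) = 2.
E[Z | W = 6] = (2) / (7/19) = 38/7.

38/7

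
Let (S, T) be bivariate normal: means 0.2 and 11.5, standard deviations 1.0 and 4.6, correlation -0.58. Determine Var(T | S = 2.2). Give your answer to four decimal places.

For a bivariate normal, Var(T | S=x) = σ_T²(1 − ρ²).
Var(T | S=2.2) = (4.6)²·(1 − (-0.58)²) = 21.16·0.6636 = 14.0418.

14.0418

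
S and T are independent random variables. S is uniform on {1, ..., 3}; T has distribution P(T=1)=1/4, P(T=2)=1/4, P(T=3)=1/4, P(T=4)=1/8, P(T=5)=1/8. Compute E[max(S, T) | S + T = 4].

8/3

P(S + T = 4) = 1/4.
Summing max(S,T)·P(x,y) over outcomes with S + T = 4 gives 2/3.
E[max(S, T) | S + T = 4] = (2/3) / (1/4) = 8/3.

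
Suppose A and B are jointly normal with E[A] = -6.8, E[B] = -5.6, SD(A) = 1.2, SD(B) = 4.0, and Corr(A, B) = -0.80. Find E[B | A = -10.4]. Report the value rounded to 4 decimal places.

The regression of B on A has slope ρ·σ_B/σ_A and passes through (μ_A, μ_B).
E[B | A=-10.4] = -5.6 + (-0.80)·(4.0/1.2)·(-10.4 − (-6.8)) = -5.6 + (-2.66667)·(-3.6) = 4.0000.

4.0000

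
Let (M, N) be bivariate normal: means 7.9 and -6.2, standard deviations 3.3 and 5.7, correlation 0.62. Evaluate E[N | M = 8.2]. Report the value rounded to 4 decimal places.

E[N | M=x] = μ_N + ρ(σ_N/σ_M)(x − μ_M) for jointly normal variables.
E[N | M=8.2] = -6.2 + (0.62)·(5.7/3.3)·(8.2 − (7.9)) = -6.2 + (1.0709)·(0.3) = -5.8787.

-5.8787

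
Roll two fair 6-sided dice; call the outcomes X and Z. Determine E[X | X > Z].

14/3

P(X > Z) = 5/12.
Summing X·P(x,y) over outcomes with X > Z gives 35/18.
E[X | X > Z] = (35/18) / (5/12) = 14/3.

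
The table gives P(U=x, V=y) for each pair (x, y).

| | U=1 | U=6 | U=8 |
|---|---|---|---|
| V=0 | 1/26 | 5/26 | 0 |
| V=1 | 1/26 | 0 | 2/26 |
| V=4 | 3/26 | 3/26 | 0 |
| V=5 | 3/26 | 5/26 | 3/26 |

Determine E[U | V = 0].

P(V = 0) = 3/13.
Σ U·P over the event = 1·(1/26) + 6·(5/26) = 31/26.
E[U | V = 0] = (31/26) / (3/13) = 31/6.

31/6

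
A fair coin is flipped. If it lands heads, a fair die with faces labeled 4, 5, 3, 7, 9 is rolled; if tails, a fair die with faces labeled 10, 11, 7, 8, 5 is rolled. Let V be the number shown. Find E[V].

E[V | heads] = (4+5+3+7+9)/5 = 28/5.
E[V | tails] = (10+11+7+8+5)/5 = 41/5.
By the law of total expectation,
E[V] = (1/2)·(28/5) + (1/2)·(41/5) = 69/10.

69/10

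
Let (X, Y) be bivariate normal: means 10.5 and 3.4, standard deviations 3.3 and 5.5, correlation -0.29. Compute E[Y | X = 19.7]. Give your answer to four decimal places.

The regression of Y on X has slope ρ·σ_Y/σ_X and passes through (μ_X, μ_Y).
E[Y | X=19.7] = 3.4 + (-0.29)·(5.5/3.3)·(19.7 − (10.5)) = 3.4 + (-0.483333)·(9.2) = -1.0467.

-1.0467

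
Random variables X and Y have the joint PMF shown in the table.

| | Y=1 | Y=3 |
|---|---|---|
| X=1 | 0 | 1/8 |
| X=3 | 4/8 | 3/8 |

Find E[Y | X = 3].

13/7

P(X = 3) = 7/8.
Σ Y·P over the event = 1·(4/8) + 3·(3/8) = 13/8.
E[Y | X = 3] = (13/8) / (7/8) = 13/7.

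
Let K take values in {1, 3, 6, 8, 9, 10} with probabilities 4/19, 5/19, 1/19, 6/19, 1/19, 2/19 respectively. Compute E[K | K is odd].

P(K is odd) = 10/19.
Σ over the event: 1·4/19 + 3·5/19 + 9·1/19 = 28/19.
E[K | K is odd] = (28/19) / (10/19) = 14/5.

14/5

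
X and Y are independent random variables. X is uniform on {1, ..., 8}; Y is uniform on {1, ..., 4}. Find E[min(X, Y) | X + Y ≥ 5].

63/26

P(X + Y ≥ 5) = 13/16.
Summing min(X,Y)·P(x,y) over outcomes with X + Y ≥ 5 gives 63/32.
E[min(X, Y) | X + Y ≥ 5] = (63/32) / (13/16) = 63/26.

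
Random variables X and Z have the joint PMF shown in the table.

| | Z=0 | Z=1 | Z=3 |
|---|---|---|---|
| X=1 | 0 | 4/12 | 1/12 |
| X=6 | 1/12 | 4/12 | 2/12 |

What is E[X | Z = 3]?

13/3

P(Z = 3) = 1/4.
Σ X·P over the event = 1·(1/12) + 6·(2/12) = 13/12.
E[X | Z = 3] = (13/12) / (1/4) = 13/3.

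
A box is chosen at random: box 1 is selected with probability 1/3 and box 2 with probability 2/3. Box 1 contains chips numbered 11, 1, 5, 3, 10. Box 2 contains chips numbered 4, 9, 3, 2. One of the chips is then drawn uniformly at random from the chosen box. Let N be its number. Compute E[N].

E[N | box 1] = (11+1+5+3+10)/5 = 6.
E[N | box 2] = (4+9+3+2)/4 = 9/2.
E[N] = (1/3)·(6) + (2/3)·(9/2) = 5.

5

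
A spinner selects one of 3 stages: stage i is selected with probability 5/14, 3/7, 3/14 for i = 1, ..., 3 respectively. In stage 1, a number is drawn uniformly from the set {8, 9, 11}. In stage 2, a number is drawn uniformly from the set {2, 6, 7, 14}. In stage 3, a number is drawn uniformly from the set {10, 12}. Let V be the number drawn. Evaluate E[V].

739/84

E[V | stage 1] = (8+9+11)/3 = 28/3.
E[V | stage 2] = (2+6+7+14)/4 = 29/4.
E[V | stage 3] = (10+12)/2 = 11.
E[V] = (5/14)·(28/3) + (3/7)·(29/4) + (3/14)·(11) = 739/84.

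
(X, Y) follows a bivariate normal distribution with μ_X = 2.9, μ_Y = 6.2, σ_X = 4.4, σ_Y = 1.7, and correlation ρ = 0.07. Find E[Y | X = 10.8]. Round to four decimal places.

The regression of Y on X has slope ρ·σ_Y/σ_X and passes through (μ_X, μ_Y).
E[Y | X=10.8] = 6.2 + (0.07)·(1.7/4.4)·(10.8 − (2.9)) = 6.2 + (0.027045)·(7.9) = 6.4137.

6.4137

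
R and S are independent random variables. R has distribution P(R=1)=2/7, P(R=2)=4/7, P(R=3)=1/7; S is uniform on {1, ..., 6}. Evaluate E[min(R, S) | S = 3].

P(S = 3) = 1/6.
Summing min(R,S)·P(x,y) over outcomes with S = 3 gives 13/42.
E[min(R, S) | S = 3] = (13/42) / (1/6) = 13/7.

13/7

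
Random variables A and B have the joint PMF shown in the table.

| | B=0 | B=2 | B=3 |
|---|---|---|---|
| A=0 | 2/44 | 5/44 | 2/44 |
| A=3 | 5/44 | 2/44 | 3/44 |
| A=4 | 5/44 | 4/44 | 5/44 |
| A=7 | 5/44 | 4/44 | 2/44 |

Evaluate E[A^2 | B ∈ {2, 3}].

161/9

P(B ∈ {2, 3}) = 27/44.
Σ A^2·P over the event = 0·(5/44) + 0·(2/44) + 9·(2/44) + 9·(3/44) + 16·(4/44) + 16·(5/44) + 49·(4/44) + 49·(2/44) = 483/44.
E[A^2 | B ∈ {2, 3}] = (483/44) / (27/44) = 161/9.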